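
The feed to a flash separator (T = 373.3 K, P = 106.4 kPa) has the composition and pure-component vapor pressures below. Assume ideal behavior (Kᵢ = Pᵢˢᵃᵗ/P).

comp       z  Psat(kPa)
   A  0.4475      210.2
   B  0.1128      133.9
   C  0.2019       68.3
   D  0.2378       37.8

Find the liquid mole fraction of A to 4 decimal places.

Raoult's law: Kᵢ = Pᵢˢᵃᵗ/P = Pᵢˢᵃᵗ/106.4.
  K_A = 210.2/106.4 = 1.975564, K_B = 133.9/106.4 = 1.258459, K_C = 68.3/106.4 = 0.641917, K_D = 37.8/106.4 = 0.355263
Newton iteration, ψ⁰ = 0.64:
  ψ = 0.6400: g = -0.06104, g' = -0.4971 → ψ = 0.5172
  ψ = 0.5172: g = -0.00287, g' = -0.4555 → ψ = 0.5109
Converged at ψ = 0.5109.
Compositions from xᵢ = zᵢ/(1+ψ(Kᵢ−1)), yᵢ = Kᵢxᵢ:
  A: x = 0.2987, y = 0.5900
  B: x = 0.0996, y = 0.1254
  C: x = 0.2471, y = 0.1586
  D: x = 0.3546, y = 0.1260

x_A = 0.2987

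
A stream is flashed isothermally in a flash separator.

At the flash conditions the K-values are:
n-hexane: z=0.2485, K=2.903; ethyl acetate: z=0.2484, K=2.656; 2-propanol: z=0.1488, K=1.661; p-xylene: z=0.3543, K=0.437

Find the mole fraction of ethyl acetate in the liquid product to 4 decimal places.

x_ethyl acetate = 0.1000

Rachford–Rice: g(V/F) = Σ zᵢ(Kᵢ−1)/(1+V/F(Kᵢ−1)) = 0.
Check two-phase: ΣzᵢKᵢ = 1.7831 > 1 and Σzᵢ/Kᵢ = 1.0795 > 1, so g(0) = 0.7831 > 0 and g(1) = -0.0795 < 0.
Newton iteration, V/F⁰ = 0.5:
  V/F = 0.5000: g = 0.26366, g' = -0.6944 → V/F = 0.8797
  V/F = 0.8797: g = 0.01128, g' = -0.7055 → V/F = 0.8957
  V/F = 0.8957: g = -0.00008, g' = -0.7161 → V/F = 0.8956
Converged at V/F = 0.8956.
Compositions from xᵢ = zᵢ/(1+V/F(Kᵢ−1)), yᵢ = Kᵢxᵢ:
  n-hexane: x = 0.0919, y = 0.2668
  ethyl acetate: x = 0.1000, y = 0.2657
  2-propanol: x = 0.0935, y = 0.1553
  p-xylene: x = 0.7146, y = 0.3123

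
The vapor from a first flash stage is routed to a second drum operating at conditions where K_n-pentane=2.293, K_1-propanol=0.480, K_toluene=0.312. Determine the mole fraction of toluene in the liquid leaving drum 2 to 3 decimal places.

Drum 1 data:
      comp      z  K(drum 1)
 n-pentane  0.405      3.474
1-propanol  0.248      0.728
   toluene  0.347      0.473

Drum 1:
Material balance + equilibrium reduce to Σ zᵢ(Kᵢ−1)/(1+ψ₁(Kᵢ−1)) = 0.
Feasibility: ΣzᵢKᵢ = 1.752, Σzᵢ/Kᵢ = 1.191 — both > 1, two phases present.
Newton iteration, ψ₁⁰ = 0.55:
  ψ₁ = 0.550: g = 0.0876, g' = -0.661 → ψ₁ = 0.682
  ψ₁ = 0.682: g = 0.0043, g' = -0.606 → ψ₁ = 0.690
Converged at ψ₁ = 0.690.
Drum-1 compositions:
  n-pentane: x = 0.150, y = 0.520
  1-propanol: x = 0.305, y = 0.222
  toluene: x = 0.545, y = 0.258
Drum-2 feed = drum-1 vapor: z₂ = (0.5200, 0.2222, 0.2578).
Drum 2:
Rachford–Rice: g(ψ₂) = Σ zᵢ(Kᵢ−1)/(1+ψ₂(Kᵢ−1)) = 0.
Feasibility: ΣzᵢKᵢ = 1.379, Σzᵢ/Kᵢ = 1.516 — both > 1, two phases present.
Newton iteration, ψ₂⁰ = 0.5:
  ψ₂ = 0.500: g = -0.0182, g' = -0.714 → ψ₂ = 0.474
Converged at ψ₂ = 0.474.
  n-pentane: x = 0.322, y = 0.739
  1-propanol: x = 0.295, y = 0.142
  toluene: x = 0.383, y = 0.119

x_toluene (drum 2) = 0.383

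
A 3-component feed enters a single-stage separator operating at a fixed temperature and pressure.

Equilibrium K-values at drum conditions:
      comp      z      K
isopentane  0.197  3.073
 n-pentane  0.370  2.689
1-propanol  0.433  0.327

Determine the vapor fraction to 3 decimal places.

Let ψ = V/F and solve Σ zᵢ(Kᵢ−1)/(1+ψ(Kᵢ−1)) = 0.
Feasibility: ΣzᵢKᵢ = 1.742, Σzᵢ/Kᵢ = 1.526 — both > 1, two phases present.
Newton–Raphson from ψ = 0.5:
  ψ = 0.500: g = 0.1001, g' = -0.960 → ψ = 0.604
Converged at ψ = 0.604.

ψ = 0.604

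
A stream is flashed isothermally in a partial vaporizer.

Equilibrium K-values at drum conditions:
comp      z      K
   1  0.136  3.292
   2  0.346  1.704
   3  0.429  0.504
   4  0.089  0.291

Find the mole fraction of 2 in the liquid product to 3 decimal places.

x_2 = 0.270

Iterate (Newton) starting at V/F = 0.34:
  V/F = 0.340: g = 0.0326, g' = -0.568 → V/F = 0.397
  V/F = 0.397: g = 0.0005, g' = -0.551 → V/F = 0.398
Converged at V/F = 0.398.
Compositions from xᵢ = zᵢ/(1+V/F(Kᵢ−1)), yᵢ = Kᵢxᵢ:
  1: x = 0.071, y = 0.234
  2: x = 0.270, y = 0.460
  3: x = 0.535, y = 0.269
  4: x = 0.124, y = 0.036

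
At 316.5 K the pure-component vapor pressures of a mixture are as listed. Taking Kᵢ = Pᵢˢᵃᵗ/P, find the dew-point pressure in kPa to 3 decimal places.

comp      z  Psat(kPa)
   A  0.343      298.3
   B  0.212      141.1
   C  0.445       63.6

Pdew = 103.636 kPa

At the dew point ψ → 1, so Σzᵢ/Kᵢ = 1 with Kᵢ = Pᵢˢᵃᵗ/P ⇒ 1/P = Σzᵢ/Pᵢˢᵃᵗ.
1/P = 0.343/298.3 + 0.212/141.1 + 0.445/63.6 = 0.009649 ⇒ P = 103.636 kPa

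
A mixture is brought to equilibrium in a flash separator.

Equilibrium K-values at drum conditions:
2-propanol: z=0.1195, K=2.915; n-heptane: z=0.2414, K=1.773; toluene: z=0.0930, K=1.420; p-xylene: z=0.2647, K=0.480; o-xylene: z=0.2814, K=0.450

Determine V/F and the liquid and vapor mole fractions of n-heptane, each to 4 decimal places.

Material balance + equilibrium reduce to Σ zᵢ(Kᵢ−1)/(1+V/F(Kᵢ−1)) = 0.
g(0) = ΣzᵢKᵢ − 1 = 0.1621 and g(1) = 1 − Σzᵢ/Kᵢ = -0.4194, so a root lies in (0, 1).
Iterate (Newton) starting at V/F = 0.5:
  V/F = 0.5000: g = -0.11571, g' = -0.4933 → V/F = 0.2654
  V/F = 0.2654: g = 0.00079, g' = -0.5183 → V/F = 0.2669
Converged at V/F = 0.2670.
Compositions from xᵢ = zᵢ/(1+V/F(Kᵢ−1)), yᵢ = Kᵢxᵢ:
  2-propanol: x = 0.0791, y = 0.2305
  n-heptane: x = 0.2001, y = 0.3548
  toluene: x = 0.0836, y = 0.1187
  p-xylene: x = 0.3074, y = 0.1475
  o-xylene: x = 0.3298, y = 0.1484

V/F = 0.2670, x_n-heptane = 0.2001, y_n-heptane = 0.3548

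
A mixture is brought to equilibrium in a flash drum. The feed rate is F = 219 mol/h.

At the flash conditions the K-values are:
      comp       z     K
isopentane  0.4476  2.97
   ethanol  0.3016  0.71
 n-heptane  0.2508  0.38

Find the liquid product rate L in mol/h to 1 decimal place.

L = 70.4 mol/h

Material balance + equilibrium reduce to Σ zᵢ(Kᵢ−1)/(1+β(Kᵢ−1)) = 0.
g(0) = ΣzᵢKᵢ − 1 = 0.6388 and g(1) = 1 − Σzᵢ/Kᵢ = -0.2355, so a root lies in (0, 1).
Newton iteration, β⁰ = 0.63:
  β = 0.6300: g = 0.03128, g' = -0.6434 → β = 0.6786
Converged at β = 0.6786.
Then V = β·F = 0.6786·219 = 148.6 mol/h and L = F − V = 70.4 mol/h.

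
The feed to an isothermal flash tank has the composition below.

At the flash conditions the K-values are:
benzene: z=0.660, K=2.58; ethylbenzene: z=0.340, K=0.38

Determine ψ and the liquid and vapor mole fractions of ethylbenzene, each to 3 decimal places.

ψ = 0.849, x_ethylbenzene = 0.718, y_ethylbenzene = 0.273

Rachford–Rice: g(ψ) = Σ zᵢ(Kᵢ−1)/(1+ψ(Kᵢ−1)) = 0.
Feasibility: ΣzᵢKᵢ = 1.832, Σzᵢ/Kᵢ = 1.151 — both > 1, two phases present.
Binary case is linear: z₁(K₁−1)(1+ψ(K₂−1)) + z₂(K₂−1)(1+ψ(K₁−1)) = 0
⇒ ψ = [z₁(K₁−1)+z₂(K₂−1)] / [−(K₁−1)(K₂−1)] = 0.8320/0.9796 = 0.849
Compositions from xᵢ = zᵢ/(1+ψ(Kᵢ−1)), yᵢ = Kᵢxᵢ:
  benzene: x = 0.282, y = 0.727
  ethylbenzene: x = 0.718, y = 0.273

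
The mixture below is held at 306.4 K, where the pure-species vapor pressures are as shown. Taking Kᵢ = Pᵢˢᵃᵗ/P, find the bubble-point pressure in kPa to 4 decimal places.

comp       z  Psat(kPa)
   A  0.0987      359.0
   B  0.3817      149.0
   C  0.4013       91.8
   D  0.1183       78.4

Pbub = 138.4207 kPa

At the bubble point ψ → 0, so ΣzᵢKᵢ = 1 with Kᵢ = Pᵢˢᵃᵗ/P ⇒ P = ΣzᵢPᵢˢᵃᵗ.
P = 0.0987·359.0 + 0.3817·149.0 + 0.4013·91.8 + 0.1183·78.4 = 138.4207 kPa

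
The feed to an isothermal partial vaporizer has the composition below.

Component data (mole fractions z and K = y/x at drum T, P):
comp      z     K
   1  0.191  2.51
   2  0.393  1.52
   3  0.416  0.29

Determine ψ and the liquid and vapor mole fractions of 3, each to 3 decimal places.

ψ = 0.300, x_3 = 0.529, y_3 = 0.153

Let ψ = V/F and solve Σ zᵢ(Kᵢ−1)/(1+ψ(Kᵢ−1)) = 0.
g(0) = ΣzᵢKᵢ − 1 = 0.197 and g(1) = 1 − Σzᵢ/Kᵢ = -0.769, so a root lies in (0, 1).
Iterate (Newton) starting at ψ = 0.5:
  ψ = 0.500: g = -0.1314, g' = -0.712 → ψ = 0.316
  ψ = 0.316: g = -0.0098, g' = -0.626 → ψ = 0.300
Converged at ψ = 0.300.
Compositions from xᵢ = zᵢ/(1+ψ(Kᵢ−1)), yᵢ = Kᵢxᵢ:
  1: x = 0.131, y = 0.330
  2: x = 0.340, y = 0.517
  3: x = 0.529, y = 0.153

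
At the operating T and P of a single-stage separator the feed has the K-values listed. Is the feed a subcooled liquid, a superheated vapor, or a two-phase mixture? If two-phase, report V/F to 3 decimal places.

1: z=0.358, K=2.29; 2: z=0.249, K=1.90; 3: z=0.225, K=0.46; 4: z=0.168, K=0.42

two-phase, V/F = 0.736

ΣzᵢKᵢ = 1.467; Σzᵢ/Kᵢ = 1.177.
Both exceed 1, so a two-phase solution exists.
Let ψ = V/F and solve Σ zᵢ(Kᵢ−1)/(1+ψ(Kᵢ−1)) = 0.
Iterate (Newton) starting at ψ = 0.58:
  ψ = 0.580: g = 0.0877, g' = -0.549 → ψ = 0.740
  ψ = 0.740: g = -0.0020, g' = -0.584 → ψ = 0.736
Converged at ψ = 0.736.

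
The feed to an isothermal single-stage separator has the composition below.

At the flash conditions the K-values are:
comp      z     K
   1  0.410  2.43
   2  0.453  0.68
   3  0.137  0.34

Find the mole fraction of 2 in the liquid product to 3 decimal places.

x_2 = 0.554

Material balance + equilibrium reduce to Σ zᵢ(Kᵢ−1)/(1+V/F(Kᵢ−1)) = 0.
g(0) = ΣzᵢKᵢ − 1 = 0.351 and g(1) = 1 − Σzᵢ/Kᵢ = -0.238, so a root lies in (0, 1).
Newton iteration, V/F⁰ = 0.5:
  V/F = 0.500: g = 0.0343, g' = -0.484 → V/F = 0.571
  V/F = 0.571: g = 0.0003, g' = -0.477 → V/F = 0.572
Converged at V/F = 0.572.
Compositions from xᵢ = zᵢ/(1+V/F(Kᵢ−1)), yᵢ = Kᵢxᵢ:
  1: x = 0.226, y = 0.548
  2: x = 0.554, y = 0.377
  3: x = 0.220, y = 0.075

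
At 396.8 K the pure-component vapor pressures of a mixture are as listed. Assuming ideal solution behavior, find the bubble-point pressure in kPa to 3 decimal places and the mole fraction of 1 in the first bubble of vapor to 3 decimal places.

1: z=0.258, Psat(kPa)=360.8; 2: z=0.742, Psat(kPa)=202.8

Pbub = 243.564 kPa, y_1 = 0.382

At the bubble point ψ → 0, so ΣzᵢKᵢ = 1 with Kᵢ = Pᵢˢᵃᵗ/P ⇒ P = ΣzᵢPᵢˢᵃᵗ.
P = 0.258·360.8 + 0.742·202.8 = 243.564 kPa
yᵢ = zᵢPᵢˢᵃᵗ/P ⇒ y_1 = 0.258·360.8/243.564 = 0.382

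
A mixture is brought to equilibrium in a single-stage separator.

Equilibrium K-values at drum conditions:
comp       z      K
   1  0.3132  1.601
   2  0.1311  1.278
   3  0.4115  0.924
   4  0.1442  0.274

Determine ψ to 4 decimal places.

ψ = 0.4200

Let ψ = V/F and solve Σ zᵢ(Kᵢ−1)/(1+ψ(Kᵢ−1)) = 0.
Feasibility: ΣzᵢKᵢ = 1.0887, Σzᵢ/Kᵢ = 1.2698 — both > 1, two phases present.
Newton iteration, ψ⁰ = 0.5:
  ψ = 0.5000: g = -0.02012, g' = -0.2646 → ψ = 0.4240
  ψ = 0.4240: g = -0.00094, g' = -0.2411 → ψ = 0.4201
Converged at ψ = 0.4200.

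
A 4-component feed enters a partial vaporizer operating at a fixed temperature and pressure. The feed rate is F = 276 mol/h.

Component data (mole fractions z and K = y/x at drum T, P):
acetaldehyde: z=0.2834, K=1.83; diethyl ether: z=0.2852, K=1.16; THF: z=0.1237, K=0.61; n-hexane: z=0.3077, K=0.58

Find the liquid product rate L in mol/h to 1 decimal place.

Rachford–Rice: g(β) = Σ zᵢ(Kᵢ−1)/(1+β(Kᵢ−1)) = 0.
Check two-phase: ΣzᵢKᵢ = 1.1034 > 1 and Σzᵢ/Kᵢ = 1.1340 > 1, so g(0) = 0.1034 > 0 and g(1) = -0.1340 < 0.
Iterate (Newton) starting at β = 0.64:
  β = 0.6400: g = -0.04602, g' = -0.2242 → β = 0.4348
  β = 0.4348: g = -0.00068, g' = -0.2203 → β = 0.4317
Converged at β = 0.4317.
Then V = β·F = 0.4317·276 = 119.1 mol/h and L = F − V = 156.9 mol/h.

L = 156.9 mol/h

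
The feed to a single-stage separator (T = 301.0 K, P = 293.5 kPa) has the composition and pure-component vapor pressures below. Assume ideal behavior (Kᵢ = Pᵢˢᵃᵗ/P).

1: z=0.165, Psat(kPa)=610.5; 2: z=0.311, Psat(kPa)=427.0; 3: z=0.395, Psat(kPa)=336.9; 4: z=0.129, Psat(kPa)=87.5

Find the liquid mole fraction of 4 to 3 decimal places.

Raoult's law: Kᵢ = Pᵢˢᵃᵗ/P = Pᵢˢᵃᵗ/293.5.
  K_1 = 610.5/293.5 = 2.08007, K_2 = 427.0/293.5 = 1.45486, K_3 = 336.9/293.5 = 1.14787, K_4 = 87.5/293.5 = 0.29813
Let β = V/F and solve Σ zᵢ(Kᵢ−1)/(1+β(Kᵢ−1)) = 0.
Check two-phase: ΣzᵢKᵢ = 1.288 > 1 and Σzᵢ/Kᵢ = 1.070 > 1, so g(0) = 0.288 > 0 and g(1) = -0.070 < 0.
Iterate (Newton) starting at β = 0.59:
  β = 0.590: g = 0.1196, g' = -0.304 → β = 0.983
  β = 0.983: g = -0.0568, g' = -0.744 → β = 0.907
  β = 0.907: g = -0.0072, g' = -0.569 → β = 0.894
Converged at β = 0.894.
Compositions from xᵢ = zᵢ/(1+β(Kᵢ−1)), yᵢ = Kᵢxᵢ:
  1: x = 0.084, y = 0.175
  2: x = 0.221, y = 0.322
  3: x = 0.349, y = 0.400
  4: x = 0.346, y = 0.103

x_4 = 0.346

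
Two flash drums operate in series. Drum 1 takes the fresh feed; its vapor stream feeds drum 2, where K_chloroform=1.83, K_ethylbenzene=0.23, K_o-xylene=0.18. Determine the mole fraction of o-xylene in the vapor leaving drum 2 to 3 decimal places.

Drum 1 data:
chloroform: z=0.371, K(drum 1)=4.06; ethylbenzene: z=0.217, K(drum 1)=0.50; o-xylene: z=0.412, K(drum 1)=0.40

y_o-xylene (drum 2) = 0.057

Drum 1:
Rachford–Rice: g(ψ₁) = Σ zᵢ(Kᵢ−1)/(1+ψ₁(Kᵢ−1)) = 0.
g(0) = ΣzᵢKᵢ − 1 = 0.780 and g(1) = 1 − Σzᵢ/Kᵢ = -0.555, so a root lies in (0, 1).
Newton iteration, ψ₁⁰ = 0.5:
  ψ₁ = 0.500: g = -0.0491, g' = -0.942 → ψ₁ = 0.448
  ψ₁ = 0.448: g = 0.0011, g' = -0.986 → ψ₁ = 0.449
Converged at ψ₁ = 0.449.
Drum-1 compositions:
  chloroform: x = 0.156, y = 0.635
  ethylbenzene: x = 0.280, y = 0.140
  o-xylene: x = 0.564, y = 0.226
Drum-2 feed = drum-1 vapor: z₂ = (0.6345, 0.1399, 0.2256).
Drum 2:
Rachford–Rice: g(ψ₂) = Σ zᵢ(Kᵢ−1)/(1+ψ₂(Kᵢ−1)) = 0.
Check two-phase: ΣzᵢKᵢ = 1.234 > 1 and Σzᵢ/Kᵢ = 2.208 > 1, so g(0) = 0.234 > 0 and g(1) = -1.208 < 0.
Newton iteration, ψ₂⁰ = 0.56:
  ψ₂ = 0.560: g = -0.1719, g' = -0.979 → ψ₂ = 0.384
  ψ₂ = 0.384: g = -0.0238, g' = -0.742 → ψ₂ = 0.352
Converged at ψ₂ = 0.352.
  chloroform: x = 0.491, y = 0.899
  ethylbenzene: x = 0.192, y = 0.044
  o-xylene: x = 0.317, y = 0.057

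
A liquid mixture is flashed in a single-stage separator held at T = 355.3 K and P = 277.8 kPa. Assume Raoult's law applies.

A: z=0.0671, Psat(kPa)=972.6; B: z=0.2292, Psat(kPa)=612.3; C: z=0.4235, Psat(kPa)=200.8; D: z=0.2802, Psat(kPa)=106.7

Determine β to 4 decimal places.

Raoult's law: Kᵢ = Pᵢˢᵃᵗ/P = Pᵢˢᵃᵗ/277.8.
  K_A = 972.6/277.8 = 3.501080, K_B = 612.3/277.8 = 2.204104, K_C = 200.8/277.8 = 0.722822, K_D = 106.7/277.8 = 0.384089
Newton–Raphson from β = 0.47:
  β = 0.4700: g = -0.12447, g' = -0.4778 → β = 0.2095
  β = 0.2095: g = 0.00776, g' = -0.5695 → β = 0.2231
  β = 0.2231: g = 0.00007, g' = -0.5592 → β = 0.2232
Converged at β = 0.2232.

β = 0.2232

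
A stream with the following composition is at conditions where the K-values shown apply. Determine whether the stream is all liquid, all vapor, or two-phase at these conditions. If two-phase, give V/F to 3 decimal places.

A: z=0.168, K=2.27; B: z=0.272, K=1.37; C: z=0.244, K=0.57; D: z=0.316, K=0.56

two-phase, V/F = 0.190

ΣzᵢKᵢ = 1.070; Σzᵢ/Kᵢ = 1.265.
Both exceed 1, so a two-phase solution exists.
Iterate (Newton) starting at ψ = 0.42:
  ψ = 0.420: g = -0.0724, g' = -0.302 → ψ = 0.181
  ψ = 0.181: g = 0.0031, g' = -0.337 → ψ = 0.190
Converged at ψ = 0.190.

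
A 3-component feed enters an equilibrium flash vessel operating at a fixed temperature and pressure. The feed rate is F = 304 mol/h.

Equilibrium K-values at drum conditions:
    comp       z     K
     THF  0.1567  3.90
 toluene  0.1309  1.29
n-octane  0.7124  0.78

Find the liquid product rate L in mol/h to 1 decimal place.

L = 96.8 mol/h

Rachford–Rice: g(β) = Σ zᵢ(Kᵢ−1)/(1+β(Kᵢ−1)) = 0.
Check two-phase: ΣzᵢKᵢ = 1.3357 > 1 and Σzᵢ/Kᵢ = 1.0550 > 1, so g(0) = 0.3357 > 0 and g(1) = -0.0550 < 0.
Newton–Raphson from β = 0.5:
  β = 0.5000: g = 0.04254, g' = -0.2715 → β = 0.6567
  β = 0.6567: g = 0.00516, g' = -0.2111 → β = 0.6811
  β = 0.6811: g = 0.00008, g' = -0.2043 → β = 0.6815
Converged at β = 0.6815.
Then V = β·F = 0.6815·304 = 207.2 mol/h and L = F − V = 96.8 mol/h.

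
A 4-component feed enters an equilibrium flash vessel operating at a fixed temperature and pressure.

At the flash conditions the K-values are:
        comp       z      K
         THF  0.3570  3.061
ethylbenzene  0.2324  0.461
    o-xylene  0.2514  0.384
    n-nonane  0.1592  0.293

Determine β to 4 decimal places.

β = 0.2713

Rachford–Rice: g(β) = Σ zᵢ(Kᵢ−1)/(1+β(Kᵢ−1)) = 0.
Check two-phase: ΣzᵢKᵢ = 1.3431 > 1 and Σzᵢ/Kᵢ = 1.8188 > 1, so g(0) = 0.3431 > 0 and g(1) = -0.8188 < 0.
Iterate (Newton) starting at β = 0.57:
  β = 0.5700: g = -0.26968, g' = -0.9111 → β = 0.2740
  β = 0.2740: g = -0.00266, g' = -0.9728 → β = 0.2713
Converged at β = 0.2713.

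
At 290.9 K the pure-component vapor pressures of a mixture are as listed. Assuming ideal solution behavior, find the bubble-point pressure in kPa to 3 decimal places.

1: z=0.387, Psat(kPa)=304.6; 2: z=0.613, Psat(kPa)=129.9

At the bubble point ψ → 0, so ΣzᵢKᵢ = 1 with Kᵢ = Pᵢˢᵃᵗ/P ⇒ P = ΣzᵢPᵢˢᵃᵗ.
P = 0.387·304.6 + 0.613·129.9 = 197.509 kPa

Pbub = 197.509 kPa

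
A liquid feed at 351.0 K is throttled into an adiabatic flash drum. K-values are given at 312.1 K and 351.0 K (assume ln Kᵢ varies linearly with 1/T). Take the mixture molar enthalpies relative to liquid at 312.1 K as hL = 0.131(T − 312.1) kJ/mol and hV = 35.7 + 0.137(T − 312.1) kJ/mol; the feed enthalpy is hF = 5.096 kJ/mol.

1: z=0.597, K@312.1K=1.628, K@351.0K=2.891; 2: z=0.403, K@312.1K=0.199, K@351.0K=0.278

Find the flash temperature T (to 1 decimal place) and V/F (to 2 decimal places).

T = 313.3 K, V/F = 0.14

Adiabatic flash: solve Rachford–Rice at each trial T, then check hF = ψ·hV(T) + (1−ψ)·hL(T).
  T = 312.1 K: K = (1.628, 0.199), RR gives ψ = 0.104, H_out = 3.698 kJ/mol
  T = 351.0 K: K = (2.891, 0.278), RR gives ψ = 0.614, H_out = 27.150 kJ/mol
  T = 331.6 K: K = (2.208, 0.238), RR gives ψ = 0.449, H_out = 18.653 kJ/mol
  T = 321.9 K: K = (1.906, 0.218), RR gives ψ = 0.319, H_out = 12.685 kJ/mol
  T = 317.0 K: K = (1.764, 0.208), RR gives ψ = 0.227, H_out = 8.738 kJ/mol
  T = 314.6 K: K = (1.696, 0.204), RR gives ψ = 0.171, H_out = 6.441 kJ/mol
  T = 313.4 K: K = (1.663, 0.202), RR gives ψ = 0.140, H_out = 5.175 kJ/mol
Linear interpolation between T = 312.1 (H_out = 3.698) and T = 313.4 (H_out = 5.175) on hF = 5.096 gives T ≈ 313.3 K, at which ψ = 0.14.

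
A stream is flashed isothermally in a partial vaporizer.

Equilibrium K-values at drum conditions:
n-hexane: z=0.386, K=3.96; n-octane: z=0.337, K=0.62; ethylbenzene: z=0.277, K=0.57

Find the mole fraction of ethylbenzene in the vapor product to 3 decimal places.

Material balance + equilibrium reduce to Σ zᵢ(Kᵢ−1)/(1+V/F(Kᵢ−1)) = 0.
g(0) = ΣzᵢKᵢ − 1 = 0.895 and g(1) = 1 − Σzᵢ/Kᵢ = -0.127, so a root lies in (0, 1).
Newton iteration, V/F⁰ = 0.5:
  V/F = 0.500: g = 0.1509, g' = -0.707 → V/F = 0.713
  V/F = 0.713: g = 0.0197, g' = -0.547 → V/F = 0.749
  V/F = 0.749: g = 0.0003, g' = -0.533 → V/F = 0.750
Converged at V/F = 0.750.
Compositions from xᵢ = zᵢ/(1+V/F(Kᵢ−1)), yᵢ = Kᵢxᵢ:
  n-hexane: x = 0.120, y = 0.475
  n-octane: x = 0.471, y = 0.292
  ethylbenzene: x = 0.409, y = 0.233

y_ethylbenzene = 0.233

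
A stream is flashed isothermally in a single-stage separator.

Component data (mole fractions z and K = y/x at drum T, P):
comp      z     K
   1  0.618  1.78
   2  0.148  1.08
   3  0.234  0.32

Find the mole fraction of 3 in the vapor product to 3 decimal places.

y_3 = 0.150

Material balance + equilibrium reduce to Σ zᵢ(Kᵢ−1)/(1+ψ(Kᵢ−1)) = 0.
Feasibility: ΣzᵢKᵢ = 1.335, Σzᵢ/Kᵢ = 1.215 — both > 1, two phases present.
Newton–Raphson from ψ = 0.5:
  ψ = 0.500: g = 0.1171, g' = -0.444 → ψ = 0.764
  ψ = 0.764: g = -0.0178, g' = -0.617 → ψ = 0.735
  ψ = 0.735: g = -0.0005, g' = -0.585 → ψ = 0.734
Converged at ψ = 0.734.
Compositions from xᵢ = zᵢ/(1+ψ(Kᵢ−1)), yᵢ = Kᵢxᵢ:
  1: x = 0.393, y = 0.700
  2: x = 0.140, y = 0.151
  3: x = 0.467, y = 0.150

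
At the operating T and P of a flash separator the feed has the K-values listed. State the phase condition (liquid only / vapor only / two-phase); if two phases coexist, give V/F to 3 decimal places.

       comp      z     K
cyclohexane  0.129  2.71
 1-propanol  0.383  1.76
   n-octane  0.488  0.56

ΣzᵢKᵢ = 1.297; Σzᵢ/Kᵢ = 1.137.
Both exceed 1, so a two-phase solution exists.
Newton iteration, ψ⁰ = 0.5:
  ψ = 0.500: g = 0.0546, g' = -0.381 → ψ = 0.643
  ψ = 0.643: g = 0.0011, g' = -0.369 → ψ = 0.646
Converged at ψ = 0.646.

two-phase, V/F = 0.646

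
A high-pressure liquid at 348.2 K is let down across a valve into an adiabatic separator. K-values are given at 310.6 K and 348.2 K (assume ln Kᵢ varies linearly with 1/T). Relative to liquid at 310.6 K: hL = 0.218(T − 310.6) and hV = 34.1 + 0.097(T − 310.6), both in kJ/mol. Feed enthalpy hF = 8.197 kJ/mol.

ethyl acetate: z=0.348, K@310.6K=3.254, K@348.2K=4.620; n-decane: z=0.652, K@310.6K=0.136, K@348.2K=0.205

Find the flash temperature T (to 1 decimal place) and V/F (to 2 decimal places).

Adiabatic flash: solve Rachford–Rice at each trial T, then check hF = ψ·hV(T) + (1−ψ)·hL(T).
  T = 310.6 K: K = (3.254, 0.136), RR gives ψ = 0.114, H_out = 3.871 kJ/mol
  T = 348.2 K: K = (4.620, 0.205), RR gives ψ = 0.258, H_out = 15.810 kJ/mol
  T = 329.4 K: K = (3.916, 0.169), RR gives ψ = 0.195, H_out = 10.310 kJ/mol
  T = 320.0 K: K = (3.580, 0.152), RR gives ψ = 0.158, H_out = 7.246 kJ/mol
  T = 324.7 K: K = (3.747, 0.160), RR gives ψ = 0.177, H_out = 8.811 kJ/mol
  T = 322.4 K: K = (3.664, 0.156), RR gives ψ = 0.168, H_out = 8.054 kJ/mol
Linear interpolation between T = 322.4 (H_out = 8.054) and T = 324.7 (H_out = 8.811) on hF = 8.197 gives T ≈ 322.8 K, at which ψ = 0.17.

T = 322.8 K, V/F = 0.17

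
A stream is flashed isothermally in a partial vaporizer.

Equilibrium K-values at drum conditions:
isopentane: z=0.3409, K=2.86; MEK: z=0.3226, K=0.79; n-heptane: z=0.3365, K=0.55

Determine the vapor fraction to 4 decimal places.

ψ = 0.6363

Material balance + equilibrium reduce to Σ zᵢ(Kᵢ−1)/(1+ψ(Kᵢ−1)) = 0.
g(0) = ΣzᵢKᵢ − 1 = 0.4149 and g(1) = 1 − Σzᵢ/Kᵢ = -0.1394, so a root lies in (0, 1).
Newton iteration, ψ⁰ = 0.5:
  ψ = 0.5000: g = 0.05745, g' = -0.4478 → ψ = 0.6283
  ψ = 0.6283: g = 0.00323, g' = -0.4021 → ψ = 0.6363
Converged at ψ = 0.6363.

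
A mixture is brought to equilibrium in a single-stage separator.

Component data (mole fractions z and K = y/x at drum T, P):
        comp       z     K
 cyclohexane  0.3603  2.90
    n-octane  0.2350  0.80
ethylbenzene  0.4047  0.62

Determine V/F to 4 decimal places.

V/F = 0.7846

Material balance + equilibrium reduce to Σ zᵢ(Kᵢ−1)/(1+V/F(Kᵢ−1)) = 0.
g(0) = ΣzᵢKᵢ − 1 = 0.4838 and g(1) = 1 − Σzᵢ/Kᵢ = -0.0707, so a root lies in (0, 1).
Iterate (Newton) starting at V/F = 0.5:
  V/F = 0.5000: g = 0.10898, g' = -0.4427 → V/F = 0.7462
  V/F = 0.7462: g = 0.01326, g' = -0.3494 → V/F = 0.7841
  V/F = 0.7841: g = 0.00015, g' = -0.3416 → V/F = 0.7846
Converged at V/F = 0.7846.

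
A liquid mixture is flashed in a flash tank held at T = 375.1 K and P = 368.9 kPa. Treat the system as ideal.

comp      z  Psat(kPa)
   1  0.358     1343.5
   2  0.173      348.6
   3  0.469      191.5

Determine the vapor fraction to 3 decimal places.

Raoult's law: Kᵢ = Pᵢˢᵃᵗ/P = Pᵢˢᵃᵗ/368.9.
  K_1 = 1343.5/368.9 = 3.64191, K_2 = 348.6/368.9 = 0.94497, K_3 = 191.5/368.9 = 0.51911
Material balance + equilibrium reduce to Σ zᵢ(Kᵢ−1)/(1+ψ(Kᵢ−1)) = 0.
Feasibility: ΣzᵢKᵢ = 1.711, Σzᵢ/Kᵢ = 1.185 — both > 1, two phases present.
Iterate (Newton) starting at ψ = 0.4:
  ψ = 0.400: g = 0.1709, g' = -0.757 → ψ = 0.626
  ψ = 0.626: g = 0.0241, g' = -0.578 → ψ = 0.667
  ψ = 0.667: g = 0.0003, g' = -0.563 → ψ = 0.668
Converged at ψ = 0.668.

ψ = 0.668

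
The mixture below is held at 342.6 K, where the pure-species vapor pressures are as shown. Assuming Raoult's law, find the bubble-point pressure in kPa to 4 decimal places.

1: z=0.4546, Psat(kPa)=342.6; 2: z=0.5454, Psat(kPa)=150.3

At the bubble point ψ → 0, so ΣzᵢKᵢ = 1 with Kᵢ = Pᵢˢᵃᵗ/P ⇒ P = ΣzᵢPᵢˢᵃᵗ.
P = 0.4546·342.6 + 0.5454·150.3 = 237.7196 kPa

Pbub = 237.7196 kPa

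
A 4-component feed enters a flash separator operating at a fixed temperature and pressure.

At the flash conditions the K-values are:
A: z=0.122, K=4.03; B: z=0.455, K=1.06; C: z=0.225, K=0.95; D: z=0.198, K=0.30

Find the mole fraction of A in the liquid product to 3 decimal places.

Newton–Raphson from ψ = 0.63:
  ψ = 0.630: g = -0.1062, g' = -0.445 → ψ = 0.391
  ψ = 0.391: g = -0.0066, g' = -0.421 → ψ = 0.376
Converged at ψ = 0.376.
Compositions from xᵢ = zᵢ/(1+ψ(Kᵢ−1)), yᵢ = Kᵢxᵢ:
  A: x = 0.057, y = 0.230
  B: x = 0.445, y = 0.472
  C: x = 0.229, y = 0.218
  D: x = 0.269, y = 0.081

x_A = 0.057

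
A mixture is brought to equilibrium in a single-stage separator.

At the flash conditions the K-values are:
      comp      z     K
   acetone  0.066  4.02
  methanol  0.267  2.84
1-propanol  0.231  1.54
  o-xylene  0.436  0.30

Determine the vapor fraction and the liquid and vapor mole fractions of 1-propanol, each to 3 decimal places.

ψ = 0.459, x_1-propanol = 0.185, y_1-propanol = 0.285

Material balance + equilibrium reduce to Σ zᵢ(Kᵢ−1)/(1+ψ(Kᵢ−1)) = 0.
Feasibility: ΣzᵢKᵢ = 1.510, Σzᵢ/Kᵢ = 1.714 — both > 1, two phases present.
Newton–Raphson from ψ = 0.5:
  ψ = 0.500: g = -0.0360, g' = -0.888 → ψ = 0.459
Converged at ψ = 0.459.
Compositions from xᵢ = zᵢ/(1+ψ(Kᵢ−1)), yᵢ = Kᵢxᵢ:
  acetone: x = 0.028, y = 0.111
  methanol: x = 0.145, y = 0.411
  1-propanol: x = 0.185, y = 0.285
  o-xylene: x = 0.643, y = 0.193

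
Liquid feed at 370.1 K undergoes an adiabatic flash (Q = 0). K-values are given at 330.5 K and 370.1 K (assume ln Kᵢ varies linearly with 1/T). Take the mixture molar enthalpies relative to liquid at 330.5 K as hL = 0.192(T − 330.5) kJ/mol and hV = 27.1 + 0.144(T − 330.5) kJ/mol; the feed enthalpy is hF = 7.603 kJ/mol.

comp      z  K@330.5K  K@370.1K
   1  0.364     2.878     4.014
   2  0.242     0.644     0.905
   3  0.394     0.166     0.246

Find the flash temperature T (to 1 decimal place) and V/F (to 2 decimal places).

T = 335.8 K, V/F = 0.25

Adiabatic flash: solve Rachford–Rice at each trial T, then check hF = ψ·hV(T) + (1−ψ)·hL(T).
  T = 330.5 K: K = (2.878, 0.644, 0.166), RR gives ψ = 0.209, H_out = 5.661 kJ/mol
  T = 370.1 K: K = (4.014, 0.905, 0.246), RR gives ψ = 0.443, H_out = 18.760 kJ/mol
  T = 350.3 K: K = (3.431, 0.771, 0.204), RR gives ψ = 0.335, H_out = 12.566 kJ/mol
  T = 340.4 K: K = (3.150, 0.706, 0.185), RR gives ψ = 0.275, H_out = 9.235 kJ/mol
  T = 335.4 K: K = (3.012, 0.675, 0.175), RR gives ψ = 0.243, H_out = 7.466 kJ/mol
  T = 337.9 K: K = (3.081, 0.690, 0.180), RR gives ψ = 0.259, H_out = 8.359 kJ/mol
  T = 336.6 K: K = (3.045, 0.682, 0.177), RR gives ψ = 0.251, H_out = 7.897 kJ/mol
Linear interpolation between T = 335.4 (H_out = 7.466) and T = 336.6 (H_out = 7.897) on hF = 7.603 gives T ≈ 335.8 K, at which ψ = 0.25.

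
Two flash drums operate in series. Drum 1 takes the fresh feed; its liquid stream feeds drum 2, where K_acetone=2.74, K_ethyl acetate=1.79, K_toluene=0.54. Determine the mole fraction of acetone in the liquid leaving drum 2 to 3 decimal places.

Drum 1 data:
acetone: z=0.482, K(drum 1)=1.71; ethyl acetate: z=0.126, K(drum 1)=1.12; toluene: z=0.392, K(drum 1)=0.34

Drum 1:
Material balance + equilibrium reduce to Σ zᵢ(Kᵢ−1)/(1+ψ₁(Kᵢ−1)) = 0.
Check two-phase: ΣzᵢKᵢ = 1.099 > 1 and Σzᵢ/Kᵢ = 1.547 > 1, so g(0) = 0.099 > 0 and g(1) = -0.547 < 0.
Iterate (Newton) starting at ψ₁ = 0.5:
  ψ₁ = 0.500: g = -0.1193, g' = -0.514 → ψ₁ = 0.268
  ψ₁ = 0.268: g = -0.0122, g' = -0.425 → ψ₁ = 0.239
Converged at ψ₁ = 0.239.
Drum-1 compositions:
  acetone: x = 0.412, y = 0.705
  ethyl acetate: x = 0.122, y = 0.137
  toluene: x = 0.465, y = 0.158
Drum-2 feed = drum-1 liquid: z₂ = (0.4120, 0.1225, 0.4655).
Drum 2:
Newton iteration, ψ₂⁰ = 0.46:
  ψ₂ = 0.460: g = 0.1976, g' = -0.584 → ψ₂ = 0.798
  ψ₂ = 0.798: g = 0.0212, g' = -0.493 → ψ₂ = 0.841
Converged at ψ₂ = 0.841.
  acetone: x = 0.167, y = 0.458
  ethyl acetate: x = 0.074, y = 0.132
  toluene: x = 0.759, y = 0.410

x_acetone (drum 2) = 0.167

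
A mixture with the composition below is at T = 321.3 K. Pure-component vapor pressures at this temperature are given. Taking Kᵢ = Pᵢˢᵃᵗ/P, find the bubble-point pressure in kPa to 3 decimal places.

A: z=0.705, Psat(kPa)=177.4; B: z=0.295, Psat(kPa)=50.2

At the bubble point ψ → 0, so ΣzᵢKᵢ = 1 with Kᵢ = Pᵢˢᵃᵗ/P ⇒ P = ΣzᵢPᵢˢᵃᵗ.
P = 0.705·177.4 + 0.295·50.2 = 139.876 kPa

Pbub = 139.876 kPa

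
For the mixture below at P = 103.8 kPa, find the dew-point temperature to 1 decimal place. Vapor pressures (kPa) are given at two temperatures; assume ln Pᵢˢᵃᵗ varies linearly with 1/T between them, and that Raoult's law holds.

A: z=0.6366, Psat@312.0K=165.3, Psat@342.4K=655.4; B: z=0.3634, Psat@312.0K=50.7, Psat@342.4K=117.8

T = 315.7 K

Dew-point temperature: Σzᵢ·P/Pᵢˢᵃᵗ(T) = 1. Interpolate ln Pᵢˢᵃᵗ = aᵢ + bᵢ/T.
  T = 312.0 K: ΣzᵢP/Pᵢˢᵃᵗ = 1.1438
  T = 342.4 K: ΣzᵢP/Pᵢˢᵃᵗ = 0.4210
  T = 327.2 K: ΣzᵢP/Pᵢˢᵃᵗ = 0.6731
  T = 319.6 K: ΣzᵢP/Pᵢˢᵃᵗ = 0.8700
  T = 315.8 K: ΣzᵢP/Pᵢˢᵃᵗ = 0.9953
  T = 313.9 K: ΣzᵢP/Pᵢˢᵃᵗ = 1.0664
Interpolating between 313.9 K and 315.8 K gives T ≈ 315.7 K.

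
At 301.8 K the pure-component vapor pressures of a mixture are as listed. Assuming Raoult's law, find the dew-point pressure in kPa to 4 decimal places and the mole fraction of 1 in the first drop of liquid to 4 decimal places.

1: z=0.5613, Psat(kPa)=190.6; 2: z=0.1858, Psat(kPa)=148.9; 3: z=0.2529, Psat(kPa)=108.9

Pdew = 153.4909 kPa, x_1 = 0.4520

At the dew point ψ → 1, so Σzᵢ/Kᵢ = 1 with Kᵢ = Pᵢˢᵃᵗ/P ⇒ 1/P = Σzᵢ/Pᵢˢᵃᵗ.
1/P = 0.5613/190.6 + 0.1858/148.9 + 0.2529/108.9 = 0.0065150 ⇒ P = 153.4909 kPa
xᵢ = zᵢP/Pᵢˢᵃᵗ ⇒ x_1 = 0.5613·153.4909/190.6 = 0.4520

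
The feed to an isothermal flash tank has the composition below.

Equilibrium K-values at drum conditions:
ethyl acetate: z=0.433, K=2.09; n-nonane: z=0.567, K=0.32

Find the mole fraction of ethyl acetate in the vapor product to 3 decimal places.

y_ethyl acetate = 0.803

Binary case is linear: z₁(K₁−1)(1+ψ(K₂−1)) + z₂(K₂−1)(1+ψ(K₁−1)) = 0
⇒ ψ = [z₁(K₁−1)+z₂(K₂−1)] / [−(K₁−1)(K₂−1)] = 0.0864/0.7412 = 0.117
Compositions from xᵢ = zᵢ/(1+ψ(Kᵢ−1)), yᵢ = Kᵢxᵢ:
  ethyl acetate: x = 0.384, y = 0.803
  n-nonane: x = 0.616, y = 0.197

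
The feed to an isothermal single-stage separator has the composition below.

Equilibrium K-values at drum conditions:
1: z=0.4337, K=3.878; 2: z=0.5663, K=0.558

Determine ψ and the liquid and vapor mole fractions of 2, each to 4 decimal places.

ψ = 0.7845, x_2 = 0.8669, y_2 = 0.4837

Material balance + equilibrium reduce to Σ zᵢ(Kᵢ−1)/(1+ψ(Kᵢ−1)) = 0.
g(0) = ΣzᵢKᵢ − 1 = 0.9979 and g(1) = 1 − Σzᵢ/Kᵢ = -0.1267, so a root lies in (0, 1).
Binary case is linear: z₁(K₁−1)(1+ψ(K₂−1)) + z₂(K₂−1)(1+ψ(K₁−1)) = 0
⇒ ψ = [z₁(K₁−1)+z₂(K₂−1)] / [−(K₁−1)(K₂−1)] = 0.99788/1.27208 = 0.7845
Compositions from xᵢ = zᵢ/(1+ψ(Kᵢ−1)), yᵢ = Kᵢxᵢ:
  1: x = 0.1331, y = 0.5163
  2: x = 0.8669, y = 0.4837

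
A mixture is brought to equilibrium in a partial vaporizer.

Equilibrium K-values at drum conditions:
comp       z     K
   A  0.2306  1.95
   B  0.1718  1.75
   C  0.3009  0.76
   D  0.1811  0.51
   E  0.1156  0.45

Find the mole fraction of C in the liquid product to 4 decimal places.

x_C = 0.3290

Rachford–Rice: g(ψ) = Σ zᵢ(Kᵢ−1)/(1+ψ(Kᵢ−1)) = 0.
Check two-phase: ΣzᵢKᵢ = 1.1234 > 1 and Σzᵢ/Kᵢ = 1.2243 > 1, so g(0) = 0.1234 > 0 and g(1) = -0.2243 < 0.
Newton–Raphson from ψ = 0.49:
  ψ = 0.4900: g = -0.04195, g' = -0.3117 → ψ = 0.3554
  ψ = 0.3554: g = 0.00007, g' = -0.3150 → ψ = 0.3557
Converged at ψ = 0.3557.
Compositions from xᵢ = zᵢ/(1+ψ(Kᵢ−1)), yᵢ = Kᵢxᵢ:
  A: x = 0.1724, y = 0.3361
  B: x = 0.1356, y = 0.2373
  C: x = 0.3290, y = 0.2500
  D: x = 0.2193, y = 0.1119
  E: x = 0.1437, y = 0.0647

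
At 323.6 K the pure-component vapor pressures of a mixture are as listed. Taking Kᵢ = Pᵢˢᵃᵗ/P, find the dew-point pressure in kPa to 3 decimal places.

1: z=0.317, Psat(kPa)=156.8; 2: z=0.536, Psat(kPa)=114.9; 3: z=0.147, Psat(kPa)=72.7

At the dew point ψ → 1, so Σzᵢ/Kᵢ = 1 with Kᵢ = Pᵢˢᵃᵗ/P ⇒ 1/P = Σzᵢ/Pᵢˢᵃᵗ.
1/P = 0.317/156.8 + 0.536/114.9 + 0.147/72.7 = 0.008709 ⇒ P = 114.829 kPa

Pdew = 114.829 kPa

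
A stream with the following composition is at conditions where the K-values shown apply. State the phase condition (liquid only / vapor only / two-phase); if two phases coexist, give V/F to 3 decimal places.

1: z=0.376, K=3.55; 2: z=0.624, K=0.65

two-phase, V/F = 0.830

ΣzᵢKᵢ = 1.740; Σzᵢ/Kᵢ = 1.066.
Both exceed 1, so a two-phase solution exists.
Let ψ = V/F and solve Σ zᵢ(Kᵢ−1)/(1+ψ(Kᵢ−1)) = 0.
Binary case is linear: z₁(K₁−1)(1+ψ(K₂−1)) + z₂(K₂−1)(1+ψ(K₁−1)) = 0
⇒ ψ = [z₁(K₁−1)+z₂(K₂−1)] / [−(K₁−1)(K₂−1)] = 0.7404/0.8925 = 0.830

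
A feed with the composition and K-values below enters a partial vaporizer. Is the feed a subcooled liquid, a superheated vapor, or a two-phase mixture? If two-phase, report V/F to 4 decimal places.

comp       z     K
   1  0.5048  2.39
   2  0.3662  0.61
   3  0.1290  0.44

two-phase, V/F = 0.7867

ΣzᵢKᵢ = 1.4866; Σzᵢ/Kᵢ = 1.1047.
Both exceed 1, so a two-phase solution exists.
Let ψ = V/F and solve Σ zᵢ(Kᵢ−1)/(1+ψ(Kᵢ−1)) = 0.
Newton iteration, ψ⁰ = 0.5:
  ψ = 0.5000: g = 0.13622, g' = -0.5035 → ψ = 0.7706
  ψ = 0.7706: g = 0.00754, g' = -0.4664 → ψ = 0.7867
Converged at ψ = 0.7867.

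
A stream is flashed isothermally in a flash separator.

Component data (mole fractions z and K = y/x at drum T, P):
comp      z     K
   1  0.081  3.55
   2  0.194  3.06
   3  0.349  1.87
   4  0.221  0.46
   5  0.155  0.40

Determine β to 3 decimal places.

β = 0.813

Rachford–Rice: g(β) = Σ zᵢ(Kᵢ−1)/(1+β(Kᵢ−1)) = 0.
Feasibility: ΣzᵢKᵢ = 1.697, Σzᵢ/Kᵢ = 1.141 — both > 1, two phases present.
Iterate (Newton) starting at β = 0.57:
  β = 0.570: g = 0.1572, g' = -0.643 → β = 0.814
  β = 0.814: g = -0.0009, g' = -0.680 → β = 0.813
Converged at β = 0.813.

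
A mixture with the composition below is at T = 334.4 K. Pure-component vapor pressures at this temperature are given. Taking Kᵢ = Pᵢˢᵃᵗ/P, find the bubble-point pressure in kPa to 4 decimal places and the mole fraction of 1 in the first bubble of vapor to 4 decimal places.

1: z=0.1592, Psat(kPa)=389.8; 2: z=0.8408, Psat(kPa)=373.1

Pbub = 375.7586 kPa, y_1 = 0.1651

At the bubble point ψ → 0, so ΣzᵢKᵢ = 1 with Kᵢ = Pᵢˢᵃᵗ/P ⇒ P = ΣzᵢPᵢˢᵃᵗ.
P = 0.1592·389.8 + 0.8408·373.1 = 375.7586 kPa
yᵢ = zᵢPᵢˢᵃᵗ/P ⇒ y_1 = 0.1592·389.8/375.7586 = 0.1651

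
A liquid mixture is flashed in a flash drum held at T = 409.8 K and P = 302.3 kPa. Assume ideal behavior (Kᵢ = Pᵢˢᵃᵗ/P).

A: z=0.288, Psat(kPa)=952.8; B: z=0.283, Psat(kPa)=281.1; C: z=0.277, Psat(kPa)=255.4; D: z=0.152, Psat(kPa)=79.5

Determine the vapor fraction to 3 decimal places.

ψ = 0.603

Raoult's law: Kᵢ = Pᵢˢᵃᵗ/P = Pᵢˢᵃᵗ/302.3.
  K_A = 952.8/302.3 = 3.15184, K_B = 281.1/302.3 = 0.92987, K_C = 255.4/302.3 = 0.84486, K_D = 79.5/302.3 = 0.26298
Let ψ = V/F and solve Σ zᵢ(Kᵢ−1)/(1+ψ(Kᵢ−1)) = 0.
g(0) = ΣzᵢKᵢ − 1 = 0.445 and g(1) = 1 − Σzᵢ/Kᵢ = -0.302, so a root lies in (0, 1).
Iterate (Newton) starting at ψ = 0.41:
  ψ = 0.410: g = 0.1024, g' = -0.555 → ψ = 0.594
  ψ = 0.594: g = 0.0045, g' = -0.528 → ψ = 0.603
Converged at ψ = 0.603.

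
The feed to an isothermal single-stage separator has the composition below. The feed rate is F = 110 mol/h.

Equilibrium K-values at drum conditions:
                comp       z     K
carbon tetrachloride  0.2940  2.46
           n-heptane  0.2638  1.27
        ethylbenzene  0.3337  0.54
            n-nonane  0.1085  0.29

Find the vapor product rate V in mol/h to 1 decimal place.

Newton–Raphson from V/F = 0.64:
  V/F = 0.6400: g = -0.07611, g' = -0.5070 → V/F = 0.4899
  V/F = 0.4899: g = -0.00312, g' = -0.4743 → V/F = 0.4833
Converged at V/F = 0.4833.
Then V = V/F·F = 0.4833·110 = 53.2 mol/h and L = F − V = 56.8 mol/h.

V = 53.2 mol/h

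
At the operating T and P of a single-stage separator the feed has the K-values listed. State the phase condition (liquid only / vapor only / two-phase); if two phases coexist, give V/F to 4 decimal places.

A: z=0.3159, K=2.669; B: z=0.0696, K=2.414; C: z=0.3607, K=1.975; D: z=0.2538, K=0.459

vapor only

ΣzᵢKᵢ = 1.8400; Σzᵢ/Kᵢ = 0.8828.
Since Σzᵢ/Kᵢ < 1 the mixture is above its dew point — single vapor phase.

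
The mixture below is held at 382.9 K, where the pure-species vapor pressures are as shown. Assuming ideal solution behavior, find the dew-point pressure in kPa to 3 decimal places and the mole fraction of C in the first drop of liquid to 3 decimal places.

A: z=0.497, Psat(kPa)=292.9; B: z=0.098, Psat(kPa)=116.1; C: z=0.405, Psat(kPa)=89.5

At the dew point ψ → 1, so Σzᵢ/Kᵢ = 1 with Kᵢ = Pᵢˢᵃᵗ/P ⇒ 1/P = Σzᵢ/Pᵢˢᵃᵗ.
1/P = 0.497/292.9 + 0.098/116.1 + 0.405/89.5 = 0.007066 ⇒ P = 141.521 kPa
xᵢ = zᵢP/Pᵢˢᵃᵗ ⇒ x_C = 0.405·141.521/89.5 = 0.640

Pdew = 141.521 kPa, x_C = 0.640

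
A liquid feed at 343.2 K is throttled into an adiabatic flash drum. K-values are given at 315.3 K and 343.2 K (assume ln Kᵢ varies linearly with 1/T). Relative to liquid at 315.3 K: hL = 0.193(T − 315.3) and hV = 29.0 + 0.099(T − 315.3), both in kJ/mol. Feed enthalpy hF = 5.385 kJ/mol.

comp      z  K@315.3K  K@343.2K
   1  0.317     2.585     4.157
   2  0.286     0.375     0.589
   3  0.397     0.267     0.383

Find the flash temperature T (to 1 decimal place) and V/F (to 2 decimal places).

Adiabatic flash: solve Rachford–Rice at each trial T, then check hF = ψ·hV(T) + (1−ψ)·hL(T).
  T = 315.3 K: K = (2.585, 0.375, 0.267), RR gives ψ = 0.030, H_out = 0.868 kJ/mol
  T = 343.2 K: K = (4.157, 0.589, 0.383), RR gives ψ = 0.376, H_out = 15.292 kJ/mol
  T = 329.2 K: K = (3.308, 0.474, 0.322), RR gives ψ = 0.219, H_out = 8.747 kJ/mol
  T = 322.2 K: K = (2.930, 0.422, 0.294), RR gives ψ = 0.131, H_out = 5.059 kJ/mol
  T = 325.7 K: K = (3.115, 0.448, 0.308), RR gives ψ = 0.177, H_out = 6.957 kJ/mol
  T = 323.9 K: K = (3.019, 0.435, 0.300), RR gives ψ = 0.154, H_out = 5.996 kJ/mol
Linear interpolation between T = 322.2 (H_out = 5.059) and T = 323.9 (H_out = 5.996) on hF = 5.385 gives T ≈ 322.8 K, at which ψ = 0.14.

T = 322.8 K, V/F = 0.14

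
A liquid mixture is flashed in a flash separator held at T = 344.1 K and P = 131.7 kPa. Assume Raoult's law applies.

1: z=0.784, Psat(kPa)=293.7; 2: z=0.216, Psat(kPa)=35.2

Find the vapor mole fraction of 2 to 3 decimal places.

Raoult's law: Kᵢ = Pᵢˢᵃᵗ/P = Pᵢˢᵃᵗ/131.7.
  K_1 = 293.7/131.7 = 2.23007, K_2 = 35.2/131.7 = 0.26727
Binary case is linear: z₁(K₁−1)(1+β(K₂−1)) + z₂(K₂−1)(1+β(K₁−1)) = 0
⇒ β = [z₁(K₁−1)+z₂(K₂−1)] / [−(K₁−1)(K₂−1)] = 0.8061/0.9013 = 0.894
Compositions from xᵢ = zᵢ/(1+β(Kᵢ−1)), yᵢ = Kᵢxᵢ:
  1: x = 0.373, y = 0.833
  2: x = 0.627, y = 0.167

y_2 = 0.167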